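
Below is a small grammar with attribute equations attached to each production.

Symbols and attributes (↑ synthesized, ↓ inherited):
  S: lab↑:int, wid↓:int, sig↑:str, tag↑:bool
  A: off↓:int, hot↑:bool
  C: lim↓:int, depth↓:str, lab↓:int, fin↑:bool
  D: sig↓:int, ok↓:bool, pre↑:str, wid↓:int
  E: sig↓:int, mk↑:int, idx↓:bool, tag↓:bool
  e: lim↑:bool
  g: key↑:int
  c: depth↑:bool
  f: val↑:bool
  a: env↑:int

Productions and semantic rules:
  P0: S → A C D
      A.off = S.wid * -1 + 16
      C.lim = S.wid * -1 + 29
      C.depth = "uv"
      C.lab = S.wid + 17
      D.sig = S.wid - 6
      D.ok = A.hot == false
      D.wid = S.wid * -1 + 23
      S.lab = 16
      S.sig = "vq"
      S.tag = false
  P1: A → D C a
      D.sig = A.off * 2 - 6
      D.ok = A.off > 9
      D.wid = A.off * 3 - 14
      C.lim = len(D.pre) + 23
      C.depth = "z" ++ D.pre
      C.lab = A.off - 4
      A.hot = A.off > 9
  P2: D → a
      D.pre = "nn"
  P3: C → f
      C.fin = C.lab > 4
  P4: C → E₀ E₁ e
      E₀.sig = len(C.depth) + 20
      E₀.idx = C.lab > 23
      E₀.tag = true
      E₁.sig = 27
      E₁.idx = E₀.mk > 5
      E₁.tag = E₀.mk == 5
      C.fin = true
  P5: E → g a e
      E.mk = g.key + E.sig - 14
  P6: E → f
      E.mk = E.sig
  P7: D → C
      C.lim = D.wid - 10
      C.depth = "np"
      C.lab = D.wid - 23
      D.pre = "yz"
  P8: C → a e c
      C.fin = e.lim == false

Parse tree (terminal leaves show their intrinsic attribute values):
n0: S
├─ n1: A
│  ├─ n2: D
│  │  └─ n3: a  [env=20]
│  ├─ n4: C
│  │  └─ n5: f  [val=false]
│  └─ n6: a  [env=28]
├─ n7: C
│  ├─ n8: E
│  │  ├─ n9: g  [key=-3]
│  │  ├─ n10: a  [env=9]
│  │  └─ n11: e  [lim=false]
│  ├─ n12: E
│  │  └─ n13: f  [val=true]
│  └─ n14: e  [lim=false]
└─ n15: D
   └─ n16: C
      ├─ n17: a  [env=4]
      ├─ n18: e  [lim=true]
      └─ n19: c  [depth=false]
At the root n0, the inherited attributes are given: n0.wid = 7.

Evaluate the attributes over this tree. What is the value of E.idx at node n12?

1. n0.wid = 7  [given at root]
2. n1.off = 9  [S.wid * -1 + 16]
3. n2.sig = 12  [A.off * 2 - 6]
4. n2.ok = false  [A.off > 9]
5. n2.wid = 13  [A.off * 3 - 14]
6. n3.env = 20  [terminal]
7. n2.pre = "nn"  ["nn"]
8. n4.lim = 25  [len(D.pre) + 23]
9. n4.depth = "znn"  ["z" ++ D.pre]
10. n4.lab = 5  [A.off - 4]
11. n5.val = false  [terminal]
12. n4.fin = true  [C.lab > 4]
13. n6.env = 28  [terminal]
14. n1.hot = false  [A.off > 9]
15. n7.lim = 22  [S.wid * -1 + 29]
16. n7.depth = "uv"  ["uv"]
17. n7.lab = 24  [S.wid + 17]
18. n8.sig = 22  [len(C.depth) + 20]
19. n8.idx = true  [C.lab > 23]
20. n8.tag = true  [true]
21. n9.key = -3  [terminal]
22. n10.env = 9  [terminal]
23. n11.lim = false  [terminal]
24. n8.mk = 5  [g.key + E.sig - 14]
25. n12.sig = 27  [27]
26. n12.idx = false  [E₀.mk > 5]
27. n12.tag = true  [E₀.mk == 5]
28. n13.val = true  [terminal]
29. n12.mk = 27  [E.sig]
30. n14.lim = false  [terminal]
31. n7.fin = true  [true]
32. n15.sig = 1  [S.wid - 6]
33. n15.ok = true  [A.hot == false]
34. n15.wid = 16  [S.wid * -1 + 23]
35. n16.lim = 6  [D.wid - 10]
36. n16.depth = "np"  ["np"]
37. n16.lab = -7  [D.wid - 23]
38. n17.env = 4  [terminal]
39. n18.lim = true  [terminal]
40. n19.depth = false  [terminal]
41. n16.fin = false  [e.lim == false]
42. n15.pre = "yz"  ["yz"]
43. n0.lab = 16  [16]
44. n0.sig = "vq"  ["vq"]
45. n0.tag = false  [false]

false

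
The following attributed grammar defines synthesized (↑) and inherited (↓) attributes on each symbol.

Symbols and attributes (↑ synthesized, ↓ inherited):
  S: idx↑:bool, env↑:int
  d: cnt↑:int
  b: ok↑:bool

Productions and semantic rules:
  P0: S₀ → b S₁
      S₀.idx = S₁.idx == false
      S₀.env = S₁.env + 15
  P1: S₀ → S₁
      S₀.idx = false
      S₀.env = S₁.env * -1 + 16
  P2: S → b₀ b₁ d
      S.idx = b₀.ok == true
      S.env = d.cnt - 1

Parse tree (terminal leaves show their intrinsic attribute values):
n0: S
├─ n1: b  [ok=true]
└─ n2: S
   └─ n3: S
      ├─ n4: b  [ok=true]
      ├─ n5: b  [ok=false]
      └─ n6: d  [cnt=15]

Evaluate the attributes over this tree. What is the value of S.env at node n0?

1. n1.ok = true  [terminal]
2. n4.ok = true  [terminal]
3. n5.ok = false  [terminal]
4. n6.cnt = 15  [terminal]
5. n3.idx = true  [b₀.ok == true]
6. n3.env = 14  [d.cnt - 1]
7. n2.idx = false  [false]
8. n2.env = 2  [S₁.env * -1 + 16]
9. n0.idx = true  [S₁.idx == false]
10. n0.env = 17  [S₁.env + 15]

17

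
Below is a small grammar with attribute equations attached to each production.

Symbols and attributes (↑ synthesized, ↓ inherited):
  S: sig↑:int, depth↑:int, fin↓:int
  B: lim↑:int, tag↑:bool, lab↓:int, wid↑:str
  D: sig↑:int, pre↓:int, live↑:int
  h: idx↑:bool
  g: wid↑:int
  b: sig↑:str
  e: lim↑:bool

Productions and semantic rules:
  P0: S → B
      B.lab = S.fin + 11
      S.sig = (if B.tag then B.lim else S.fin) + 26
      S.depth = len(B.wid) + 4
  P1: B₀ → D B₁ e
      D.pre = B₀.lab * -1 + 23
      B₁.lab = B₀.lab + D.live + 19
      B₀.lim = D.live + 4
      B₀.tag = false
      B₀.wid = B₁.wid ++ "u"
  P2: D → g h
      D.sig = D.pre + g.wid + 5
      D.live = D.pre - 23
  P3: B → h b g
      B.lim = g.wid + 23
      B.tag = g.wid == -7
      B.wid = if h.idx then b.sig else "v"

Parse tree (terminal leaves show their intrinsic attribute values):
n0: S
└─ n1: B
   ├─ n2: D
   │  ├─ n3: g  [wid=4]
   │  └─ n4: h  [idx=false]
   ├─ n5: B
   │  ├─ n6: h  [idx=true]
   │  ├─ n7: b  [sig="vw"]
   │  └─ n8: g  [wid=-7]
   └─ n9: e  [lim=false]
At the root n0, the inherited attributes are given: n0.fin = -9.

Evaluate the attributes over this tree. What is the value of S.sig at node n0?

17

1. n0.fin = -9  [given at root]
2. n1.lab = 2  [S.fin + 11]
3. n2.pre = 21  [B₀.lab * -1 + 23]
4. n3.wid = 4  [terminal]
5. n4.idx = false  [terminal]
6. n2.sig = 30  [D.pre + g.wid + 5]
7. n2.live = -2  [D.pre - 23]
8. n5.lab = 19  [B₀.lab + D.live + 19]
9. n6.idx = true  [terminal]
10. n7.sig = "vw"  [terminal]
11. n8.wid = -7  [terminal]
12. n5.lim = 16  [g.wid + 23]
13. n5.tag = true  [g.wid == -7]
14. n5.wid = "vw"  [if h.idx then b.sig else "v"]
15. n9.lim = false  [terminal]
16. n1.lim = 2  [D.live + 4]
17. n1.tag = false  [false]
18. n1.wid = "vwu"  [B₁.wid ++ "u"]
19. n0.sig = 17  [(if B.tag then B.lim else S.fin) + 26]
20. n0.depth = 7  [len(B.wid) + 4]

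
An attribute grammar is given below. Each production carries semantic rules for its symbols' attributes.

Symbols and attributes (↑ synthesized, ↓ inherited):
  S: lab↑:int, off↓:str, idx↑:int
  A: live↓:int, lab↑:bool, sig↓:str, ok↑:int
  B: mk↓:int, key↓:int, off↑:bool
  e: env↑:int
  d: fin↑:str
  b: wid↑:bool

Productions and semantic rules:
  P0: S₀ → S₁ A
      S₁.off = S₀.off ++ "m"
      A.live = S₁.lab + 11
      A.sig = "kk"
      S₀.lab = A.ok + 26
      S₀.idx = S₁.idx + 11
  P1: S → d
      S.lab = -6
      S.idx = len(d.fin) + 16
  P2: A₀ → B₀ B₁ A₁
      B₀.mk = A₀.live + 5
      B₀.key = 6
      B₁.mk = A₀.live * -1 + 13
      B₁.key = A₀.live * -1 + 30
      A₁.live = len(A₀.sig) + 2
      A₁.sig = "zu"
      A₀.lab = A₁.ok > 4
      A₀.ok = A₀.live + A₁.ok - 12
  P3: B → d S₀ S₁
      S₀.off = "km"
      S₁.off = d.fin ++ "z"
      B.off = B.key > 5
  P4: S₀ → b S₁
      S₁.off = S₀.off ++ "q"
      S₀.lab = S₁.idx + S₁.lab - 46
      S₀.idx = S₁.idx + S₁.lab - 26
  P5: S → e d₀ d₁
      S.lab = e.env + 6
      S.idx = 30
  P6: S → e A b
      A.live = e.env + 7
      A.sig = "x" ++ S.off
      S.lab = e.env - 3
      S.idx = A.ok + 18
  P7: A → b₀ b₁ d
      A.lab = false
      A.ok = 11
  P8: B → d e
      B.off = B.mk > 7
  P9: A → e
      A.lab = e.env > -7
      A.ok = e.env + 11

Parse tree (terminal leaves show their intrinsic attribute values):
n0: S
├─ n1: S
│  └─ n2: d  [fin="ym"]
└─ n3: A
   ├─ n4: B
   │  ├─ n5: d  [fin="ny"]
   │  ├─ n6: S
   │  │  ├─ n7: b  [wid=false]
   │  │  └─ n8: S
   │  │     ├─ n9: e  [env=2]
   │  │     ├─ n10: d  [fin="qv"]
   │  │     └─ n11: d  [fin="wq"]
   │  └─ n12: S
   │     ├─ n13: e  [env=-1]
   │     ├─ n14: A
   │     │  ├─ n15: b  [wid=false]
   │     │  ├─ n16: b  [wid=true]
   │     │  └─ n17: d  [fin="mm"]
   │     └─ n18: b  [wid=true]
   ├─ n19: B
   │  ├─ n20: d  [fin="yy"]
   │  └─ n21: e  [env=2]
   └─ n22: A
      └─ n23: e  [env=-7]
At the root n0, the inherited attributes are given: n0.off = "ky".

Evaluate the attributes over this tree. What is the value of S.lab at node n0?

23

1. n0.off = "ky"  [given at root]
2. n1.off = "kym"  [S₀.off ++ "m"]
3. n2.fin = "ym"  [terminal]
4. n1.lab = -6  [-6]
5. n1.idx = 18  [len(d.fin) + 16]
6. n3.live = 5  [S₁.lab + 11]
7. n3.sig = "kk"  ["kk"]
8. n4.mk = 10  [A₀.live + 5]
9. n4.key = 6  [6]
10. n5.fin = "ny"  [terminal]
11. n6.off = "km"  ["km"]
12. n7.wid = false  [terminal]
13. n8.off = "kmq"  [S₀.off ++ "q"]
14. n9.env = 2  [terminal]
15. n10.fin = "qv"  [terminal]
16. n11.fin = "wq"  [terminal]
17. n8.lab = 8  [e.env + 6]
18. n8.idx = 30  [30]
19. n6.lab = -8  [S₁.idx + S₁.lab - 46]
20. n6.idx = 12  [S₁.idx + S₁.lab - 26]
21. n12.off = "nyz"  [d.fin ++ "z"]
22. n13.env = -1  [terminal]
23. n14.live = 6  [e.env + 7]
24. n14.sig = "xnyz"  ["x" ++ S.off]
25. n15.wid = false  [terminal]
26. n16.wid = true  [terminal]
27. n17.fin = "mm"  [terminal]
28. n14.lab = false  [false]
29. n14.ok = 11  [11]
30. n18.wid = true  [terminal]
31. n12.lab = -4  [e.env - 3]
32. n12.idx = 29  [A.ok + 18]
33. n4.off = true  [B.key > 5]
34. n19.mk = 8  [A₀.live * -1 + 13]
35. n19.key = 25  [A₀.live * -1 + 30]
36. n20.fin = "yy"  [terminal]
37. n21.env = 2  [terminal]
38. n19.off = true  [B.mk > 7]
39. n22.live = 4  [len(A₀.sig) + 2]
40. n22.sig = "zu"  ["zu"]
41. n23.env = -7  [terminal]
42. n22.lab = false  [e.env > -7]
43. n22.ok = 4  [e.env + 11]
44. n3.lab = false  [A₁.ok > 4]
45. n3.ok = -3  [A₀.live + A₁.ok - 12]
46. n0.lab = 23  [A.ok + 26]
47. n0.idx = 29  [S₁.idx + 11]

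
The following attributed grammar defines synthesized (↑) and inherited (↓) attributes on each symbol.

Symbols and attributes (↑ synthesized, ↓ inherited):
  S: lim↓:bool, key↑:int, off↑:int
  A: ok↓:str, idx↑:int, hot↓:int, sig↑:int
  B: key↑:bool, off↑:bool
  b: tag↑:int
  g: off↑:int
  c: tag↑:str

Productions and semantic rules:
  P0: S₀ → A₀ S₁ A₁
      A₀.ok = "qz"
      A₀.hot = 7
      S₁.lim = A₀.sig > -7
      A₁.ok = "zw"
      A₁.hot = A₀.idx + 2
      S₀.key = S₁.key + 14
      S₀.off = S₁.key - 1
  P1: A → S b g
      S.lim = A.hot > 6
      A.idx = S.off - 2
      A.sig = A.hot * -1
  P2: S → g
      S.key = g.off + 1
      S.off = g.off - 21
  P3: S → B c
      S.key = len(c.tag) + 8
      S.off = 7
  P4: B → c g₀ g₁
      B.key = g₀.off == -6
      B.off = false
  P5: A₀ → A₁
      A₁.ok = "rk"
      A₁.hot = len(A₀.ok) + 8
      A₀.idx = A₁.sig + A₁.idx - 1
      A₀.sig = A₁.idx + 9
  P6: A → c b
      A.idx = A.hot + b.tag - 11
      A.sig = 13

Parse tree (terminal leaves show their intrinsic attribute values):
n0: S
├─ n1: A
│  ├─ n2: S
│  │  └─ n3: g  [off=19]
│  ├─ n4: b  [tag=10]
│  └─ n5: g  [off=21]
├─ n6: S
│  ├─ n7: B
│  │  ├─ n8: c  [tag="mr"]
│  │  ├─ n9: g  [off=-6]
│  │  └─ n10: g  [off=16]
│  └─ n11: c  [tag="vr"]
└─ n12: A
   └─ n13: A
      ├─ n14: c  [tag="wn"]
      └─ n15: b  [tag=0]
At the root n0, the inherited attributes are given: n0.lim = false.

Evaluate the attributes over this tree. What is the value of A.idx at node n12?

1. n0.lim = false  [given at root]
2. n1.ok = "qz"  ["qz"]
3. n1.hot = 7  [7]
4. n2.lim = true  [A.hot > 6]
5. n3.off = 19  [terminal]
6. n2.key = 20  [g.off + 1]
7. n2.off = -2  [g.off - 21]
8. n4.tag = 10  [terminal]
9. n5.off = 21  [terminal]
10. n1.idx = -4  [S.off - 2]
11. n1.sig = -7  [A.hot * -1]
12. n6.lim = false  [A₀.sig > -7]
13. n8.tag = "mr"  [terminal]
14. n9.off = -6  [terminal]
15. n10.off = 16  [terminal]
16. n7.key = true  [g₀.off == -6]
17. n7.off = false  [false]
18. n11.tag = "vr"  [terminal]
19. n6.key = 10  [len(c.tag) + 8]
20. n6.off = 7  [7]
21. n12.ok = "zw"  ["zw"]
22. n12.hot = -2  [A₀.idx + 2]
23. n13.ok = "rk"  ["rk"]
24. n13.hot = 10  [len(A₀.ok) + 8]
25. n14.tag = "wn"  [terminal]
26. n15.tag = 0  [terminal]
27. n13.idx = -1  [A.hot + b.tag - 11]
28. n13.sig = 13  [13]
29. n12.idx = 11  [A₁.sig + A₁.idx - 1]
30. n12.sig = 8  [A₁.idx + 9]
31. n0.key = 24  [S₁.key + 14]
32. n0.off = 9  [S₁.key - 1]

11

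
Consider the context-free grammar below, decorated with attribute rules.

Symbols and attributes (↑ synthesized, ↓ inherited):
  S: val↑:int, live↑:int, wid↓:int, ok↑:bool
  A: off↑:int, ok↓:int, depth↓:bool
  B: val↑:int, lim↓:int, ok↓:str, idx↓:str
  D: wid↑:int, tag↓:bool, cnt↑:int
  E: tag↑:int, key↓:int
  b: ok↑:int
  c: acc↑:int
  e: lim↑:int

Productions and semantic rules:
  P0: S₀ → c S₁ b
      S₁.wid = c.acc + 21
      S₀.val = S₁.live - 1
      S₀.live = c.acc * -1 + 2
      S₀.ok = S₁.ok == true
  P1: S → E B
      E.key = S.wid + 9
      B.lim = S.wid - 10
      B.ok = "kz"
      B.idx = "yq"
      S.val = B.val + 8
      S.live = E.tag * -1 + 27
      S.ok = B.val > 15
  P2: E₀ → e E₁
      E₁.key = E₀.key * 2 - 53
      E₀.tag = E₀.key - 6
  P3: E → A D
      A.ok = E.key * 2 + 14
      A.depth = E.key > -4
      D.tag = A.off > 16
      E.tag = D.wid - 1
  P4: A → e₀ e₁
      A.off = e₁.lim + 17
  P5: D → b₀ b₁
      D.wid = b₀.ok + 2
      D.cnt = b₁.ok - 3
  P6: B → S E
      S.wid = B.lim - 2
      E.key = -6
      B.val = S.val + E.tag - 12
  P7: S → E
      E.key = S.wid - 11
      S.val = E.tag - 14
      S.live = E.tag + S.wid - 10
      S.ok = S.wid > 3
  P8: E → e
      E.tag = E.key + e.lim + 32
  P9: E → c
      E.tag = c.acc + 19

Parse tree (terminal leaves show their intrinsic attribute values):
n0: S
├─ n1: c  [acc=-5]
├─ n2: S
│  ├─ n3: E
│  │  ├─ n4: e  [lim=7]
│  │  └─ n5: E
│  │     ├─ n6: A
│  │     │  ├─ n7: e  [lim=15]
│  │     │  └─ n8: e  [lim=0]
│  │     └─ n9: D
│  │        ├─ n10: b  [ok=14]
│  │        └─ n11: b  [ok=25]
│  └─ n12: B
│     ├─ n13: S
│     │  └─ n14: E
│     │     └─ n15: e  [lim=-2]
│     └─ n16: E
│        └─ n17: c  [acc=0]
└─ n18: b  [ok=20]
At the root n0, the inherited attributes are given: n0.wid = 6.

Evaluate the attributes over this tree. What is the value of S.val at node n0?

7

1. n0.wid = 6  [given at root]
2. n1.acc = -5  [terminal]
3. n2.wid = 16  [c.acc + 21]
4. n3.key = 25  [S.wid + 9]
5. n4.lim = 7  [terminal]
6. n5.key = -3  [E₀.key * 2 - 53]
7. n6.ok = 8  [E.key * 2 + 14]
8. n6.depth = true  [E.key > -4]
9. n7.lim = 15  [terminal]
10. n8.lim = 0  [terminal]
11. n6.off = 17  [e₁.lim + 17]
12. n9.tag = true  [A.off > 16]
13. n10.ok = 14  [terminal]
14. n11.ok = 25  [terminal]
15. n9.wid = 16  [b₀.ok + 2]
16. n9.cnt = 22  [b₁.ok - 3]
17. n5.tag = 15  [D.wid - 1]
18. n3.tag = 19  [E₀.key - 6]
19. n12.lim = 6  [S.wid - 10]
20. n12.ok = "kz"  ["kz"]
21. n12.idx = "yq"  ["yq"]
22. n13.wid = 4  [B.lim - 2]
23. n14.key = -7  [S.wid - 11]
24. n15.lim = -2  [terminal]
25. n14.tag = 23  [E.key + e.lim + 32]
26. n13.val = 9  [E.tag - 14]
27. n13.live = 17  [E.tag + S.wid - 10]
28. n13.ok = true  [S.wid > 3]
29. n16.key = -6  [-6]
30. n17.acc = 0  [terminal]
31. n16.tag = 19  [c.acc + 19]
32. n12.val = 16  [S.val + E.tag - 12]
33. n2.val = 24  [B.val + 8]
34. n2.live = 8  [E.tag * -1 + 27]
35. n2.ok = true  [B.val > 15]
36. n18.ok = 20  [terminal]
37. n0.val = 7  [S₁.live - 1]
38. n0.live = 7  [c.acc * -1 + 2]
39. n0.ok = true  [S₁.ok == true]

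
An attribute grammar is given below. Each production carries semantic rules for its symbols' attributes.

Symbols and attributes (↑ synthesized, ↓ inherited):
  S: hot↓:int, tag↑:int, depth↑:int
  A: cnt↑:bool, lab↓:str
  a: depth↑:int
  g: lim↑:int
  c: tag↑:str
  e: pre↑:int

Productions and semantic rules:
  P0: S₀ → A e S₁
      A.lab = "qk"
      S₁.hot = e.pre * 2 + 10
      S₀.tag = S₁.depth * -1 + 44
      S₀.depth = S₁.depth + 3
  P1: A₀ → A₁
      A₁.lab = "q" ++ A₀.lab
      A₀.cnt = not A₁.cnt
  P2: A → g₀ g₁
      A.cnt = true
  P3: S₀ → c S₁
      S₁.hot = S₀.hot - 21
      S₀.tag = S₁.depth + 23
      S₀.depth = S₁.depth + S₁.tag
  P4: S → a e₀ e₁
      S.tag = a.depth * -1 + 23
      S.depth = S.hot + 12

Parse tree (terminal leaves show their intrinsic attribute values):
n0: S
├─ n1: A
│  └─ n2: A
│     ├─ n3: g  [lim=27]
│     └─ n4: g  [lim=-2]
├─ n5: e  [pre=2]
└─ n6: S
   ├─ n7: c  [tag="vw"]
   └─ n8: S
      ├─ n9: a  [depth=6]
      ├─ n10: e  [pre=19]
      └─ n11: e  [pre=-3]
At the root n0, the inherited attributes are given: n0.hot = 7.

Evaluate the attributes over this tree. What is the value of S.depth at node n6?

1. n0.hot = 7  [given at root]
2. n1.lab = "qk"  ["qk"]
3. n2.lab = "qqk"  ["q" ++ A₀.lab]
4. n3.lim = 27  [terminal]
5. n4.lim = -2  [terminal]
6. n2.cnt = true  [true]
7. n1.cnt = false  [not A₁.cnt]
8. n5.pre = 2  [terminal]
9. n6.hot = 14  [e.pre * 2 + 10]
10. n7.tag = "vw"  [terminal]
11. n8.hot = -7  [S₀.hot - 21]
12. n9.depth = 6  [terminal]
13. n10.pre = 19  [terminal]
14. n11.pre = -3  [terminal]
15. n8.tag = 17  [a.depth * -1 + 23]
16. n8.depth = 5  [S.hot + 12]
17. n6.tag = 28  [S₁.depth + 23]
18. n6.depth = 22  [S₁.depth + S₁.tag]
19. n0.tag = 22  [S₁.depth * -1 + 44]
20. n0.depth = 25  [S₁.depth + 3]

22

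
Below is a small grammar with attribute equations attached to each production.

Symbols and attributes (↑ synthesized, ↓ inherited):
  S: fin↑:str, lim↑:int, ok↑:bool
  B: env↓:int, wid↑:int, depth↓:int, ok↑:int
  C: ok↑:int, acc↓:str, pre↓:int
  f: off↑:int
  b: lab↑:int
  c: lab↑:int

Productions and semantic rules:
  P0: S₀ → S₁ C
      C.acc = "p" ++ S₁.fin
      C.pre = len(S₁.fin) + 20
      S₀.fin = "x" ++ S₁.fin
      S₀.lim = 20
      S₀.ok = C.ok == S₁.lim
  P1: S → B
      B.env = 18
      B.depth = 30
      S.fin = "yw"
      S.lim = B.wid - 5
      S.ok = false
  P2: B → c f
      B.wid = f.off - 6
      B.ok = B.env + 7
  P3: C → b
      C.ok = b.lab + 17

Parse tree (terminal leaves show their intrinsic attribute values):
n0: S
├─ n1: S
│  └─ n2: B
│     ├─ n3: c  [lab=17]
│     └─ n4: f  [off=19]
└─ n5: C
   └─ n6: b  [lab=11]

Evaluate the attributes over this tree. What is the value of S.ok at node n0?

false

1. n2.env = 18  [18]
2. n2.depth = 30  [30]
3. n3.lab = 17  [terminal]
4. n4.off = 19  [terminal]
5. n2.wid = 13  [f.off - 6]
6. n2.ok = 25  [B.env + 7]
7. n1.fin = "yw"  ["yw"]
8. n1.lim = 8  [B.wid - 5]
9. n1.ok = false  [false]
10. n5.acc = "pyw"  ["p" ++ S₁.fin]
11. n5.pre = 22  [len(S₁.fin) + 20]
12. n6.lab = 11  [terminal]
13. n5.ok = 28  [b.lab + 17]
14. n0.fin = "xyw"  ["x" ++ S₁.fin]
15. n0.lim = 20  [20]
16. n0.ok = false  [C.ok == S₁.lim]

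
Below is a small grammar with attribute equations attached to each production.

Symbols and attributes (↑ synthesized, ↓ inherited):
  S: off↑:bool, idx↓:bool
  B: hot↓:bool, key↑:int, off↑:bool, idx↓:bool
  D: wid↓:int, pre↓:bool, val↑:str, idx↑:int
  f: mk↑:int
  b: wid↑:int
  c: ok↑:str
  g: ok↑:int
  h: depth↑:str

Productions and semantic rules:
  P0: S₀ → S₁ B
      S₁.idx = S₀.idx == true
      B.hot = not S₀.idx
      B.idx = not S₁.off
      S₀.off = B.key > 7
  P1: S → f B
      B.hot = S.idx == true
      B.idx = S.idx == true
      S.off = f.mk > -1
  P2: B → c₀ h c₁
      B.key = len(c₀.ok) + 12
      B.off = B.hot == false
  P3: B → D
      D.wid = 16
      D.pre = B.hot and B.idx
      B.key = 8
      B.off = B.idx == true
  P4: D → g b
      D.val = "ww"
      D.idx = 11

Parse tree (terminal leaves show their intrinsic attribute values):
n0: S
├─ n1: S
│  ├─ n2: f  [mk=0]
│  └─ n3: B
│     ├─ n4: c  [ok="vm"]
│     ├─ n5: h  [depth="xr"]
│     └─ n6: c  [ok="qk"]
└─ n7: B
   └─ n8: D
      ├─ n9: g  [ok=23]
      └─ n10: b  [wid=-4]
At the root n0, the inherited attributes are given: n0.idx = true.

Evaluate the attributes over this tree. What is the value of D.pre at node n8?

1. n0.idx = true  [given at root]
2. n1.idx = true  [S₀.idx == true]
3. n2.mk = 0  [terminal]
4. n3.hot = true  [S.idx == true]
5. n3.idx = true  [S.idx == true]
6. n4.ok = "vm"  [terminal]
7. n5.depth = "xr"  [terminal]
8. n6.ok = "qk"  [terminal]
9. n3.key = 14  [len(c₀.ok) + 12]
10. n3.off = false  [B.hot == false]
11. n1.off = true  [f.mk > -1]
12. n7.hot = false  [not S₀.idx]
13. n7.idx = false  [not S₁.off]
14. n8.wid = 16  [16]
15. n8.pre = false  [B.hot and B.idx]
16. n9.ok = 23  [terminal]
17. n10.wid = -4  [terminal]
18. n8.val = "ww"  ["ww"]
19. n8.idx = 11  [11]
20. n7.key = 8  [8]
21. n7.off = false  [B.idx == true]
22. n0.off = true  [B.key > 7]

false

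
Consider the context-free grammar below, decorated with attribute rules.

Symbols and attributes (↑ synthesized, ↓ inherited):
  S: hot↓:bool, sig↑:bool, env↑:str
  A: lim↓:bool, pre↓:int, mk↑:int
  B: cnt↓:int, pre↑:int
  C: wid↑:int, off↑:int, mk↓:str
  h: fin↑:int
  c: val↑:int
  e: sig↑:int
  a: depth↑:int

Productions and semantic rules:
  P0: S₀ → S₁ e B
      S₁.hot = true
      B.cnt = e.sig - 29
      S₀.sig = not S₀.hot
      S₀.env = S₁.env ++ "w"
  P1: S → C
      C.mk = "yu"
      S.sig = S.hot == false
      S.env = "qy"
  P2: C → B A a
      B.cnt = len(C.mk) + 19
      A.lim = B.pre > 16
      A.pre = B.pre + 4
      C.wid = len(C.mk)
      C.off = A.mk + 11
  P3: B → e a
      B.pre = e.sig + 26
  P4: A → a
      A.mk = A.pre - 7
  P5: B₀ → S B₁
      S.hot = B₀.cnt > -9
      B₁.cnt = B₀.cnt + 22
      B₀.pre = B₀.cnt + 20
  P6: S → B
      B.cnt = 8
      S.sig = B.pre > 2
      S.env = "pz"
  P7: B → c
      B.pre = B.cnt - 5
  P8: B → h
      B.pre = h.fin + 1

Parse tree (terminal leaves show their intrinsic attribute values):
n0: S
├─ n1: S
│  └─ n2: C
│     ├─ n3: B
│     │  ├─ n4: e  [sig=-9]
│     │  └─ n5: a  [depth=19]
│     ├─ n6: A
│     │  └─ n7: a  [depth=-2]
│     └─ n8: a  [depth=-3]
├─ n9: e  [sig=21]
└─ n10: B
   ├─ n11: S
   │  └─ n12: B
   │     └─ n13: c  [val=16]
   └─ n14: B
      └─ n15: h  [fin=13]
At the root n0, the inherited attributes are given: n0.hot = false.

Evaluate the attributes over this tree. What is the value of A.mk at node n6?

14

1. n0.hot = false  [given at root]
2. n1.hot = true  [true]
3. n2.mk = "yu"  ["yu"]
4. n3.cnt = 21  [len(C.mk) + 19]
5. n4.sig = -9  [terminal]
6. n5.depth = 19  [terminal]
7. n3.pre = 17  [e.sig + 26]
8. n6.lim = true  [B.pre > 16]
9. n6.pre = 21  [B.pre + 4]
10. n7.depth = -2  [terminal]
11. n6.mk = 14  [A.pre - 7]
12. n8.depth = -3  [terminal]
13. n2.wid = 2  [len(C.mk)]
14. n2.off = 25  [A.mk + 11]
15. n1.sig = false  [S.hot == false]
16. n1.env = "qy"  ["qy"]
17. n9.sig = 21  [terminal]
18. n10.cnt = -8  [e.sig - 29]
19. n11.hot = true  [B₀.cnt > -9]
20. n12.cnt = 8  [8]
21. n13.val = 16  [terminal]
22. n12.pre = 3  [B.cnt - 5]
23. n11.sig = true  [B.pre > 2]
24. n11.env = "pz"  ["pz"]
25. n14.cnt = 14  [B₀.cnt + 22]
26. n15.fin = 13  [terminal]
27. n14.pre = 14  [h.fin + 1]
28. n10.pre = 12  [B₀.cnt + 20]
29. n0.sig = true  [not S₀.hot]
30. n0.env = "qyw"  [S₁.env ++ "w"]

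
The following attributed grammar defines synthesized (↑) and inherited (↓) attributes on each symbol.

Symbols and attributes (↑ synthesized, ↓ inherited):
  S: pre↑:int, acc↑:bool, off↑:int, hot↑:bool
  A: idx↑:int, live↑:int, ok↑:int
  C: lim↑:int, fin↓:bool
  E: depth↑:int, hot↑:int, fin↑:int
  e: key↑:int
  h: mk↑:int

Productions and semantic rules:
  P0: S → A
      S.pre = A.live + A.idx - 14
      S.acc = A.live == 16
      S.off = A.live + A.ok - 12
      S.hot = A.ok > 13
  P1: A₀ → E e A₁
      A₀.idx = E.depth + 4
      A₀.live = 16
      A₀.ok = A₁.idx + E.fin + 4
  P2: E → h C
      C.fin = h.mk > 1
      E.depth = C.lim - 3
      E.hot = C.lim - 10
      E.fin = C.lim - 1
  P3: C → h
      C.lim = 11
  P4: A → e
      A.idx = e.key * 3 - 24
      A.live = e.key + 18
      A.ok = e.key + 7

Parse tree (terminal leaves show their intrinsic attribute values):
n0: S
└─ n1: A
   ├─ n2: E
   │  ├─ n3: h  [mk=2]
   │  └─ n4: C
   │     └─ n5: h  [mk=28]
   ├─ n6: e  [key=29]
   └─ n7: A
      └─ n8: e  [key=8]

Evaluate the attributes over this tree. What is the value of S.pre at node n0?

14

1. n3.mk = 2  [terminal]
2. n4.fin = true  [h.mk > 1]
3. n5.mk = 28  [terminal]
4. n4.lim = 11  [11]
5. n2.depth = 8  [C.lim - 3]
6. n2.hot = 1  [C.lim - 10]
7. n2.fin = 10  [C.lim - 1]
8. n6.key = 29  [terminal]
9. n8.key = 8  [terminal]
10. n7.idx = 0  [e.key * 3 - 24]
11. n7.live = 26  [e.key + 18]
12. n7.ok = 15  [e.key + 7]
13. n1.idx = 12  [E.depth + 4]
14. n1.live = 16  [16]
15. n1.ok = 14  [A₁.idx + E.fin + 4]
16. n0.pre = 14  [A.live + A.idx - 14]
17. n0.acc = true  [A.live == 16]
18. n0.off = 18  [A.live + A.ok - 12]
19. n0.hot = true  [A.ok > 13]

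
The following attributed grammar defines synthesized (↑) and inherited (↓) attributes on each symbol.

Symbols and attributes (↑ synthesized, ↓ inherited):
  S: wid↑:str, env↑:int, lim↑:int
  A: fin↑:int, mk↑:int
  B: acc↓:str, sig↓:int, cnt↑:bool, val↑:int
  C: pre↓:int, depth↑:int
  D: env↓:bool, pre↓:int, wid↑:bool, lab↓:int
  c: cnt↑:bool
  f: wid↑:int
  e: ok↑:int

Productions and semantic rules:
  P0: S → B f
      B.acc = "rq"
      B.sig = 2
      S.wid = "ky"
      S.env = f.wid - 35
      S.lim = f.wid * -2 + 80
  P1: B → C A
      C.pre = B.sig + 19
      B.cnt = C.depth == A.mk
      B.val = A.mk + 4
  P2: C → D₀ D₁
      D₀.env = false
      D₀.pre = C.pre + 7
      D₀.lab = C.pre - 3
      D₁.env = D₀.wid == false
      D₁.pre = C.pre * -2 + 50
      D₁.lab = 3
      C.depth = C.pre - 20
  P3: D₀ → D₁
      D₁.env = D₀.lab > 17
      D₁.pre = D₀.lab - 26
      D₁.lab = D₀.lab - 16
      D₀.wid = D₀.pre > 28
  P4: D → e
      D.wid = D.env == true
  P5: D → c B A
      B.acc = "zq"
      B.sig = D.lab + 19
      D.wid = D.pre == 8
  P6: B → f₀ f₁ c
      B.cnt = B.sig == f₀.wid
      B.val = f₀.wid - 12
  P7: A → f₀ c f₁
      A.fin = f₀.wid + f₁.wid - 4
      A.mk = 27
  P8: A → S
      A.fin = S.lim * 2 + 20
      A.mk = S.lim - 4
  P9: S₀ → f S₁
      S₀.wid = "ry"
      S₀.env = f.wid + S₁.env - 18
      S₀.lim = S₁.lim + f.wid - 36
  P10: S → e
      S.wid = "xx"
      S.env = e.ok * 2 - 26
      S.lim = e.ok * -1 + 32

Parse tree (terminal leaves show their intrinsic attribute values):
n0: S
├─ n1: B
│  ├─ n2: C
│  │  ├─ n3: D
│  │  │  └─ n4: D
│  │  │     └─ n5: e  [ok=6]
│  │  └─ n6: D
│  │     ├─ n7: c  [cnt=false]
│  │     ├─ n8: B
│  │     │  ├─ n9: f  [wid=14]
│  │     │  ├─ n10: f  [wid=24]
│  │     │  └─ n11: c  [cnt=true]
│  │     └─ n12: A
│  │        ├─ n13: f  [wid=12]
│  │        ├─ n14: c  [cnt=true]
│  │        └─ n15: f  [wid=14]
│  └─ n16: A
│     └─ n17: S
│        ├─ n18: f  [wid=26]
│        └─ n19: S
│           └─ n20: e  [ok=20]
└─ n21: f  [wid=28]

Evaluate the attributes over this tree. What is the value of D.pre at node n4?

1. n1.acc = "rq"  ["rq"]
2. n1.sig = 2  [2]
3. n2.pre = 21  [B.sig + 19]
4. n3.env = false  [false]
5. n3.pre = 28  [C.pre + 7]
6. n3.lab = 18  [C.pre - 3]
7. n4.env = true  [D₀.lab > 17]
8. n4.pre = -8  [D₀.lab - 26]
9. n4.lab = 2  [D₀.lab - 16]
10. n5.ok = 6  [terminal]
11. n4.wid = true  [D.env == true]
12. n3.wid = false  [D₀.pre > 28]
13. n6.env = true  [D₀.wid == false]
14. n6.pre = 8  [C.pre * -2 + 50]
15. n6.lab = 3  [3]
16. n7.cnt = false  [terminal]
17. n8.acc = "zq"  ["zq"]
18. n8.sig = 22  [D.lab + 19]
19. n9.wid = 14  [terminal]
20. n10.wid = 24  [terminal]
21. n11.cnt = true  [terminal]
22. n8.cnt = false  [B.sig == f₀.wid]
23. n8.val = 2  [f₀.wid - 12]
24. n13.wid = 12  [terminal]
25. n14.cnt = true  [terminal]
26. n15.wid = 14  [terminal]
27. n12.fin = 22  [f₀.wid + f₁.wid - 4]
28. n12.mk = 27  [27]
29. n6.wid = true  [D.pre == 8]
30. n2.depth = 1  [C.pre - 20]
31. n18.wid = 26  [terminal]
32. n20.ok = 20  [terminal]
33. n19.wid = "xx"  ["xx"]
34. n19.env = 14  [e.ok * 2 - 26]
35. n19.lim = 12  [e.ok * -1 + 32]
36. n17.wid = "ry"  ["ry"]
37. n17.env = 22  [f.wid + S₁.env - 18]
38. n17.lim = 2  [S₁.lim + f.wid - 36]
39. n16.fin = 24  [S.lim * 2 + 20]
40. n16.mk = -2  [S.lim - 4]
41. n1.cnt = false  [C.depth == A.mk]
42. n1.val = 2  [A.mk + 4]
43. n21.wid = 28  [terminal]
44. n0.wid = "ky"  ["ky"]
45. n0.env = -7  [f.wid - 35]
46. n0.lim = 24  [f.wid * -2 + 80]

-8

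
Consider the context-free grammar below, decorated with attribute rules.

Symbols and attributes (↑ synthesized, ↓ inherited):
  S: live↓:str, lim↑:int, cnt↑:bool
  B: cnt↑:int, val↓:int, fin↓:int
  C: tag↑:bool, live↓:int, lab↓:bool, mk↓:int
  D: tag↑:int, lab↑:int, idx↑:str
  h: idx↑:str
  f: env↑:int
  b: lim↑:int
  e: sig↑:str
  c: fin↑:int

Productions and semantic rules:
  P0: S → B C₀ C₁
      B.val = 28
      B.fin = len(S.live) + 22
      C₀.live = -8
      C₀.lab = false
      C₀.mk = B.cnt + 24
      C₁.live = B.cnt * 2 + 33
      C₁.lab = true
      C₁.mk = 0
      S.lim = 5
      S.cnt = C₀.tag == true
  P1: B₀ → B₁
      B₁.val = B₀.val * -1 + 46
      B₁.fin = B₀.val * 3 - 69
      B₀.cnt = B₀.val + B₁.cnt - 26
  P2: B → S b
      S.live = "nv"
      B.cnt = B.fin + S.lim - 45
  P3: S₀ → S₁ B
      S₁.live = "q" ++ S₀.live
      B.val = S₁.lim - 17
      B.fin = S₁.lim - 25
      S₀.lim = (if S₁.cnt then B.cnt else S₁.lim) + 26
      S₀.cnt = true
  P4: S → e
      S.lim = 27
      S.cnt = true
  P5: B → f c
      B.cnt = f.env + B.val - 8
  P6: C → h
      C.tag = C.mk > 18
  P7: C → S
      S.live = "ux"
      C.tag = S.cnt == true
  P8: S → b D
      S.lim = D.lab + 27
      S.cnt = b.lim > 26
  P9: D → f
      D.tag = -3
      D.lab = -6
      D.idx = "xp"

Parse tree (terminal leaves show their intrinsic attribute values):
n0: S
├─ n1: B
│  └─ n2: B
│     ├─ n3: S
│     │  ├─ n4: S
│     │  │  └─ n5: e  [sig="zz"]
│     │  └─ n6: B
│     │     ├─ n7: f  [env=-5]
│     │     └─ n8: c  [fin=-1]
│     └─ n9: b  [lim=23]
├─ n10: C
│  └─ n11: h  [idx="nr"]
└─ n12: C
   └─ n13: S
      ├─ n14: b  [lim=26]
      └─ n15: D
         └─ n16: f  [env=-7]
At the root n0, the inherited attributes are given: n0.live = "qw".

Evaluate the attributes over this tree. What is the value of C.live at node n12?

23

1. n0.live = "qw"  [given at root]
2. n1.val = 28  [28]
3. n1.fin = 24  [len(S.live) + 22]
4. n2.val = 18  [B₀.val * -1 + 46]
5. n2.fin = 15  [B₀.val * 3 - 69]
6. n3.live = "nv"  ["nv"]
7. n4.live = "qnv"  ["q" ++ S₀.live]
8. n5.sig = "zz"  [terminal]
9. n4.lim = 27  [27]
10. n4.cnt = true  [true]
11. n6.val = 10  [S₁.lim - 17]
12. n6.fin = 2  [S₁.lim - 25]
13. n7.env = -5  [terminal]
14. n8.fin = -1  [terminal]
15. n6.cnt = -3  [f.env + B.val - 8]
16. n3.lim = 23  [(if S₁.cnt then B.cnt else S₁.lim) + 26]
17. n3.cnt = true  [true]
18. n9.lim = 23  [terminal]
19. n2.cnt = -7  [B.fin + S.lim - 45]
20. n1.cnt = -5  [B₀.val + B₁.cnt - 26]
21. n10.live = -8  [-8]
22. n10.lab = false  [false]
23. n10.mk = 19  [B.cnt + 24]
24. n11.idx = "nr"  [terminal]
25. n10.tag = true  [C.mk > 18]
26. n12.live = 23  [B.cnt * 2 + 33]
27. n12.lab = true  [true]
28. n12.mk = 0  [0]
29. n13.live = "ux"  ["ux"]
30. n14.lim = 26  [terminal]
31. n16.env = -7  [terminal]
32. n15.tag = -3  [-3]
33. n15.lab = -6  [-6]
34. n15.idx = "xp"  ["xp"]
35. n13.lim = 21  [D.lab + 27]
36. n13.cnt = false  [b.lim > 26]
37. n12.tag = false  [S.cnt == true]
38. n0.lim = 5  [5]
39. n0.cnt = true  [C₀.tag == true]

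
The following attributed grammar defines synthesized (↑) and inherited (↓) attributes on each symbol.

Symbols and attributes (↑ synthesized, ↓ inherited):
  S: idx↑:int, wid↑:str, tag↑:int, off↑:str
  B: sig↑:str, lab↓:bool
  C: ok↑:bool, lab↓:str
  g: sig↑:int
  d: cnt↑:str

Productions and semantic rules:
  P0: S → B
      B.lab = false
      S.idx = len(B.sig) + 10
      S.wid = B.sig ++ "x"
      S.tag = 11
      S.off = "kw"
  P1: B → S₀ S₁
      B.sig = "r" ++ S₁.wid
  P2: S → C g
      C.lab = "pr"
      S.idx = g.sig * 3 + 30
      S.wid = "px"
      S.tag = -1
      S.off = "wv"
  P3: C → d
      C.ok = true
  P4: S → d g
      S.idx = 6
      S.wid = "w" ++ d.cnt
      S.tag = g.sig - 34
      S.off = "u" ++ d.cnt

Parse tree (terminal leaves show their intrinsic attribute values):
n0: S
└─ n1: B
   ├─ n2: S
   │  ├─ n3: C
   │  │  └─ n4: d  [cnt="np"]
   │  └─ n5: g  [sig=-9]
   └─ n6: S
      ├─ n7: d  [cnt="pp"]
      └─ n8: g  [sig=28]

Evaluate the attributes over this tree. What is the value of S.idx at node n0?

14

1. n1.lab = false  [false]
2. n3.lab = "pr"  ["pr"]
3. n4.cnt = "np"  [terminal]
4. n3.ok = true  [true]
5. n5.sig = -9  [terminal]
6. n2.idx = 3  [g.sig * 3 + 30]
7. n2.wid = "px"  ["px"]
8. n2.tag = -1  [-1]
9. n2.off = "wv"  ["wv"]
10. n7.cnt = "pp"  [terminal]
11. n8.sig = 28  [terminal]
12. n6.idx = 6  [6]
13. n6.wid = "wpp"  ["w" ++ d.cnt]
14. n6.tag = -6  [g.sig - 34]
15. n6.off = "upp"  ["u" ++ d.cnt]
16. n1.sig = "rwpp"  ["r" ++ S₁.wid]
17. n0.idx = 14  [len(B.sig) + 10]
18. n0.wid = "rwppx"  [B.sig ++ "x"]
19. n0.tag = 11  [11]
20. n0.off = "kw"  ["kw"]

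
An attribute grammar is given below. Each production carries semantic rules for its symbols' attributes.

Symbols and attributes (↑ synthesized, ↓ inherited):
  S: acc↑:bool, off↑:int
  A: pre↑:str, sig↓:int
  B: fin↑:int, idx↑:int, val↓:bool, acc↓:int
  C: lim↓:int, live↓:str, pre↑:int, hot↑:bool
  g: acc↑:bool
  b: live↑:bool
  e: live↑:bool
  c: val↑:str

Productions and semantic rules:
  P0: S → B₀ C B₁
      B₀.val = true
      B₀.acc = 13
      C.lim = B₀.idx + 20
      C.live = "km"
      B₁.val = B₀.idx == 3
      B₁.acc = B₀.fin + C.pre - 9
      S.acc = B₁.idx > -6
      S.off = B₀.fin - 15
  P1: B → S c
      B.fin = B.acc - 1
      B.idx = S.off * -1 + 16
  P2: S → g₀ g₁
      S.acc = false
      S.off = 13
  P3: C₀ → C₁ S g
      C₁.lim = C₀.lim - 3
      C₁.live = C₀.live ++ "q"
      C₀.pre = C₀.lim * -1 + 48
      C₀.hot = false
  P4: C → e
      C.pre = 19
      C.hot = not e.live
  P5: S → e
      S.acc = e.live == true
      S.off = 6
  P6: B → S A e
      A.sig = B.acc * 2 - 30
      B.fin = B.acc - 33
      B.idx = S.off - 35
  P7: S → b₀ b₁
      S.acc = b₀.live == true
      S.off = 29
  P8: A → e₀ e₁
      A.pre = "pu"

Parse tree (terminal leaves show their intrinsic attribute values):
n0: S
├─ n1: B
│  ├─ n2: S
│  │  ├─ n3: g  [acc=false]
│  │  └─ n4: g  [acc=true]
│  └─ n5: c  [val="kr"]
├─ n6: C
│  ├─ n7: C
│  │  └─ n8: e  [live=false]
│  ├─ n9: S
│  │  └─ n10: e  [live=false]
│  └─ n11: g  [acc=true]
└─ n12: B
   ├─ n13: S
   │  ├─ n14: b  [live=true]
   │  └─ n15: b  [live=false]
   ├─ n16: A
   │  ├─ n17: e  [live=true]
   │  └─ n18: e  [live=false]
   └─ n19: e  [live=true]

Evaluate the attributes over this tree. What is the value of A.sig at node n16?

1. n1.val = true  [true]
2. n1.acc = 13  [13]
3. n3.acc = false  [terminal]
4. n4.acc = true  [terminal]
5. n2.acc = false  [false]
6. n2.off = 13  [13]
7. n5.val = "kr"  [terminal]
8. n1.fin = 12  [B.acc - 1]
9. n1.idx = 3  [S.off * -1 + 16]
10. n6.lim = 23  [B₀.idx + 20]
11. n6.live = "km"  ["km"]
12. n7.lim = 20  [C₀.lim - 3]
13. n7.live = "kmq"  [C₀.live ++ "q"]
14. n8.live = false  [terminal]
15. n7.pre = 19  [19]
16. n7.hot = true  [not e.live]
17. n10.live = false  [terminal]
18. n9.acc = false  [e.live == true]
19. n9.off = 6  [6]
20. n11.acc = true  [terminal]
21. n6.pre = 25  [C₀.lim * -1 + 48]
22. n6.hot = false  [false]
23. n12.val = true  [B₀.idx == 3]
24. n12.acc = 28  [B₀.fin + C.pre - 9]
25. n14.live = true  [terminal]
26. n15.live = false  [terminal]
27. n13.acc = true  [b₀.live == true]
28. n13.off = 29  [29]
29. n16.sig = 26  [B.acc * 2 - 30]
30. n17.live = true  [terminal]
31. n18.live = false  [terminal]
32. n16.pre = "pu"  ["pu"]
33. n19.live = true  [terminal]
34. n12.fin = -5  [B.acc - 33]
35. n12.idx = -6  [S.off - 35]
36. n0.acc = false  [B₁.idx > -6]
37. n0.off = -3  [B₀.fin - 15]

26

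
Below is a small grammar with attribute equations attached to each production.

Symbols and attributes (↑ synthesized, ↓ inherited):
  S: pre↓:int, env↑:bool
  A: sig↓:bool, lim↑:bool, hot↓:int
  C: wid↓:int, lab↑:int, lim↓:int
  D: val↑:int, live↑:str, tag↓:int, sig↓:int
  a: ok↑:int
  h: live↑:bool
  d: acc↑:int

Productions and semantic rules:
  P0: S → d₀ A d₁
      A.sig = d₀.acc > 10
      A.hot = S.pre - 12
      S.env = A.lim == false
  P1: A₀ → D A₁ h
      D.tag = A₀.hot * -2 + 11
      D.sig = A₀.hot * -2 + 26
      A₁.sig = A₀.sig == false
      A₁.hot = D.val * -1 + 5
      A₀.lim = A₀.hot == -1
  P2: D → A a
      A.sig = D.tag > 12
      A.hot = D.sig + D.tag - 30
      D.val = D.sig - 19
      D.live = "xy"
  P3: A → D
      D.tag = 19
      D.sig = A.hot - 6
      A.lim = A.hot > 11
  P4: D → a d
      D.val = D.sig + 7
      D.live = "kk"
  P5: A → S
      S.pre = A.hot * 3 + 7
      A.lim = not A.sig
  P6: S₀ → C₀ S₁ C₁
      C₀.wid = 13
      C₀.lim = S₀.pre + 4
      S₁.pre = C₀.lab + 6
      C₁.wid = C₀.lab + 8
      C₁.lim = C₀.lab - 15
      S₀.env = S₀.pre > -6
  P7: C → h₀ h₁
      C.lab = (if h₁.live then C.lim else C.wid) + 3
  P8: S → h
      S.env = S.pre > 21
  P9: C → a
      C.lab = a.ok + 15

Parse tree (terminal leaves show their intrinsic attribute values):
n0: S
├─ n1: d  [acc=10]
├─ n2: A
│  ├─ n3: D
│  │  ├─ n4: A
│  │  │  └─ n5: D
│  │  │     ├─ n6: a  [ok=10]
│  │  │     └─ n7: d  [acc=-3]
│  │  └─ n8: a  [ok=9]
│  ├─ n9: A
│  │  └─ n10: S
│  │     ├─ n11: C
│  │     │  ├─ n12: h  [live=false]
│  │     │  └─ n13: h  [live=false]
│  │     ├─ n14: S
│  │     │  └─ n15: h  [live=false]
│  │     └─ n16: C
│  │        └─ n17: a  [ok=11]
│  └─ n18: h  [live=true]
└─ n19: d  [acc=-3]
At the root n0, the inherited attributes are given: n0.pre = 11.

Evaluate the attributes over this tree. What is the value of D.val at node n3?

9

1. n0.pre = 11  [given at root]
2. n1.acc = 10  [terminal]
3. n2.sig = false  [d₀.acc > 10]
4. n2.hot = -1  [S.pre - 12]
5. n3.tag = 13  [A₀.hot * -2 + 11]
6. n3.sig = 28  [A₀.hot * -2 + 26]
7. n4.sig = true  [D.tag > 12]
8. n4.hot = 11  [D.sig + D.tag - 30]
9. n5.tag = 19  [19]
10. n5.sig = 5  [A.hot - 6]
11. n6.ok = 10  [terminal]
12. n7.acc = -3  [terminal]
13. n5.val = 12  [D.sig + 7]
14. n5.live = "kk"  ["kk"]
15. n4.lim = false  [A.hot > 11]
16. n8.ok = 9  [terminal]
17. n3.val = 9  [D.sig - 19]
18. n3.live = "xy"  ["xy"]
19. n9.sig = true  [A₀.sig == false]
20. n9.hot = -4  [D.val * -1 + 5]
21. n10.pre = -5  [A.hot * 3 + 7]
22. n11.wid = 13  [13]
23. n11.lim = -1  [S₀.pre + 4]
24. n12.live = false  [terminal]
25. n13.live = false  [terminal]
26. n11.lab = 16  [(if h₁.live then C.lim else C.wid) + 3]
27. n14.pre = 22  [C₀.lab + 6]
28. n15.live = false  [terminal]
29. n14.env = true  [S.pre > 21]
30. n16.wid = 24  [C₀.lab + 8]
31. n16.lim = 1  [C₀.lab - 15]
32. n17.ok = 11  [terminal]
33. n16.lab = 26  [a.ok + 15]
34. n10.env = true  [S₀.pre > -6]
35. n9.lim = false  [not A.sig]
36. n18.live = true  [terminal]
37. n2.lim = true  [A₀.hot == -1]
38. n19.acc = -3  [terminal]
39. n0.env = false  [A.lim == false]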